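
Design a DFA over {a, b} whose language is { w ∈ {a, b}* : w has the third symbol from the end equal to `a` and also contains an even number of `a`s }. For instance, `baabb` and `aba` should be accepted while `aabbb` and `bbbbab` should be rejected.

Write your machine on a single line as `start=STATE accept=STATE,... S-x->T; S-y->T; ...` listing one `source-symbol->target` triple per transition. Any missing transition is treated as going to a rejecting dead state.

start=S0; accept=S8,S9,S15,S18; S0-a->S1; S0-b->S2; S1-a->S3; S1-b->S4; S2-a->S5; S2-b->S6; S3-a->S7; S3-b->S8; S4-a->S9; S4-b->S10; S5-a->S11; S5-b->S12; S6-a->S13; S6-b->S14; S7-a->S15; S7-b->S16; S8-a->S17; S8-b->S18; S9-a->S19; S9-b->S20; S10-a->S21; S10-b->S22; S11-a->S7; S11-b->S8; S12-a->S9; S12-b->S10; S13-a->S11; S13-b->S12; S14-a->S13; S14-b->S14; S15-a->S7; S15-b->S8; S16-a->S9; S16-b->S10; S17-a->S11; S17-b->S12; S18-a->S13; S18-b->S14; S19-a->S15; S19-b->S16; S20-a->S17; S20-b->S18; S21-a->S19; S21-b->S20; S22-a->S21; S22-b->S22

Build one automaton per condition and run them in lockstep. The first has 15 states tracking the last 3 symbols read; the second has 2 states tracking the count of `a`s modulo 2. A product state is a pair (one from each), accepting exactly when both do.
A 23-state machine:
          a    b  
>  S0     S1   S2 
   S1     S3   S4 
   S2     S5   S6 
   S3     S7   S8 
   S4     S9  S10 
   S5    S11  S12 
   S6    S13  S14 
   S7    S15  S16 
 * S8    S17  S18 
 * S9    S19  S20 
   S10   S21  S22 
   S11    S7   S8 
   S12    S9  S10 
   S13   S11  S12 
   S14   S13  S14 
 * S15    S7   S8 
   S16    S9  S10 
   S17   S11  S12 
 * S18   S13  S14 
   S19   S15  S16 
   S20   S17  S18 
   S21   S19  S20 
   S22   S21  S22 
(> = start, * = accepting)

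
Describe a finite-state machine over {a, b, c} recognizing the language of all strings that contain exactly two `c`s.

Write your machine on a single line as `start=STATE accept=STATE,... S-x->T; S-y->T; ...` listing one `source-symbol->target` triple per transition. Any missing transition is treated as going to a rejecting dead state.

start=q0; accept=q2; q0-a->q0; q0-b->q0; q0-c->q1; q1-a->q1; q1-b->q1; q1-c->q2; q2-a->q2; q2-b->q2; q2-c->q3; q3-a->q3; q3-b->q3; q3-c->q3

Count `c`s, saturating at 3: states q0 through q2 mean 0 through 2 `c`s seen; q3 means more than 2. Each `c` increments (capped at q3); other symbols loop. Accept from {q2}.
        a   b   c  
>  q0   q0  q0  q1 
   q1   q1  q1  q2 
 * q2   q2  q2  q3 
   q3   q3  q3  q3 
(> = start, * = accepting)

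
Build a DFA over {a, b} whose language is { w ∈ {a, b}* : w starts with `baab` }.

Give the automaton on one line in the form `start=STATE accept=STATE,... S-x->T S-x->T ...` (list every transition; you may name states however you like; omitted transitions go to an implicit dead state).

start=q0 accept=q4 q0-a->q5 q0-b->q1 q1-a->q2 q1-b->q5 q2-a->q3 q2-b->q5 q3-a->q5 q3-b->q4 q4-a->q4 q4-b->q4 q5-a->q5 q5-b->q5

Walk along `baab` while the input agrees: from q0 take `b` to q1, and so on. Any deviation drops to the rejecting sink q5. Once q4 is reached the prefix is confirmed and every continuation is accepted.
        a   b  
>  q0   q5  q1 
   q1   q2  q5 
   q2   q3  q5 
   q3   q5  q4 
 * q4   q4  q4 
   q5   q5  q5 
(> = start, * = accepting)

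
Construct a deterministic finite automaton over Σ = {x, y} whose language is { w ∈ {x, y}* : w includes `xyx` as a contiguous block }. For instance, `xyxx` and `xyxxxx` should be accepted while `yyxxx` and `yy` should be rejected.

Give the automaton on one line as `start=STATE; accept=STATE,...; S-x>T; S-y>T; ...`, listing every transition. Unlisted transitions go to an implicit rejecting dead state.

States S0..S2 record the length of the longest prefix of `xyx` that matches the current input suffix. Reaching S3 means `xyx` has been seen, and we stay there forever. Accept from S3.
4 states suffice.
        x   y  
>  S0   S1  S0 
   S1   S1  S2 
   S2   S3  S0 
 * S3   S3  S3 
(> = start, * = accepting)

start=S0; accept=S3; S0-x>S1; S0-y>S0; S1-x>S1; S1-y>S2; S2-x>S3; S2-y>S0; S3-x>S3; S3-y>S3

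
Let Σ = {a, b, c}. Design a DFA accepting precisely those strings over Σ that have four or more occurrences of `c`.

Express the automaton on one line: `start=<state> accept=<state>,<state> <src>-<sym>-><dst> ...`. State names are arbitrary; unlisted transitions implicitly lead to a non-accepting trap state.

start=q0 accept=q4,q5 q0-a->q0 q0-b->q0 q0-c->q1 q1-a->q1 q1-b->q1 q1-c->q2 q2-a->q2 q2-b->q2 q2-c->q3 q3-a->q3 q3-b->q3 q3-c->q4 q4-a->q4 q4-b->q4 q4-c->q5 q5-a->q5 q5-b->q5 q5-c->q5

Only the number of `c`s matters, and only up to 5. Make a chain q0 → q1 → q2 → q3 → q4 → q5 advanced by each `c` (with q5 absorbing); every other symbol self-loops. The accepting set is {q4, q5}.
With 6 states:
        a   b   c  
>  q0   q0  q0  q1 
   q1   q1  q1  q2 
   q2   q2  q2  q3 
   q3   q3  q3  q4 
 * q4   q4  q4  q5 
 * q5   q5  q5  q5 
(> = start, * = accepting)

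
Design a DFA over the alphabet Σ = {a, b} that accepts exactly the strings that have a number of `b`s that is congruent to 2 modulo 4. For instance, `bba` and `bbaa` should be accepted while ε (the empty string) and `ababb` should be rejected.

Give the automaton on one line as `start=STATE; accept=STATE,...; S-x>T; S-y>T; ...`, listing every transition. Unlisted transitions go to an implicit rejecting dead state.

start=q0; accept=q2; q0-a>q0; q0-b>q1; q1-a>q1; q1-b>q2; q2-a>q2; q2-b>q3; q3-a>q3; q3-b>q0

Keep the running count of `b`s modulo 4: each `b` advances along the cycle q0 → q1 → q2 → q3 → q0 while other symbols loop. Accept at q2.
A 4-state machine:
        a   b  
>  q0   q0  q1 
   q1   q1  q2 
 * q2   q2  q3 
   q3   q3  q0 
(> = start, * = accepting)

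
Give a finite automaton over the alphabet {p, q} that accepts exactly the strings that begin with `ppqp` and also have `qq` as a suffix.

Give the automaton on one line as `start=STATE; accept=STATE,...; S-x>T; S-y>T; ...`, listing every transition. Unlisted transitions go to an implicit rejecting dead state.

start=s0; accept=s7; s0-p>s1; s0-q>s2; s1-p>s3; s1-q>s2; s2-p>s2; s2-q>s2; s3-p>s2; s3-q>s4; s4-p>s5; s4-q>s2; s5-p>s5; s5-q>s6; s6-p>s5; s6-q>s7; s7-p>s5; s7-q>s7

Handle the two conditions separately and then intersect. The first has 6 states tracking whether the input so far still matches the prefix `ppqp`; the second has 3 states tracking how much of the suffix `qq` has currently been matched. A product state is a pair (one from each), accepting exactly when both do. Minimizing collapses redundant product states.
        p   q  
>  s0   s1  s2 
   s1   s3  s2 
   s2   s2  s2 
   s3   s2  s4 
   s4   s5  s2 
   s5   s5  s6 
   s6   s5  s7 
 * s7   s5  s7 
(> = start, * = accepting)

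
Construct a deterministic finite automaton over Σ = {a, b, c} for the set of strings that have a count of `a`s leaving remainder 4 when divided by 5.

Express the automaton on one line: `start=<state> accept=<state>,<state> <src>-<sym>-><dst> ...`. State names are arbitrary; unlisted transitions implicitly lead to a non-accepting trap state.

The only thing that matters is how many `a`s have appeared, reduced mod 5. Use one state per residue: s0 for 0, …, s4 for 4. Reading `a` moves to the next residue; anything else stays put. s4 is accepting.
A 5-state machine:
        a   b   c  
>  s0   s1  s0  s0 
   s1   s2  s1  s1 
   s2   s3  s2  s2 
   s3   s4  s3  s3 
 * s4   s0  s4  s4 
(> = start, * = accepting)

start=s0 accept=s4 s0-a->s1 s0-b->s0 s0-c->s0 s1-a->s2 s1-b->s1 s1-c->s1 s2-a->s3 s2-b->s2 s2-c->s2 s3-a->s4 s3-b->s3 s3-c->s3 s4-a->s0 s4-b->s4 s4-c->s4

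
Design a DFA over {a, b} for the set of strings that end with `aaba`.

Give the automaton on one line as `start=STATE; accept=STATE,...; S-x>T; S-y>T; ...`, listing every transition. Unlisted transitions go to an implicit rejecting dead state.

start=q0; accept=q4; q0-a>q1; q0-b>q0; q1-a>q2; q1-b>q0; q2-a>q2; q2-b>q3; q3-a>q4; q3-b>q0; q4-a>q2; q4-b>q0

Remember how much of `aaba` the current input suffix matches. State q0 means no match yet; q1 means the last symbol is `a`; q2 means the last 2 symbols are `aa`; q3 means the last 3 symbols are `aab`; q4 means the last 4 symbols are `aaba`. Only q4 accepts. On a mismatch, fall back to the longest proper suffix that is still a prefix of `aaba`.
A 5-state machine:
        a   b  
>  q0   q1  q0 
   q1   q2  q0 
   q2   q2  q3 
   q3   q4  q0 
 * q4   q2  q0 
(> = start, * = accepting)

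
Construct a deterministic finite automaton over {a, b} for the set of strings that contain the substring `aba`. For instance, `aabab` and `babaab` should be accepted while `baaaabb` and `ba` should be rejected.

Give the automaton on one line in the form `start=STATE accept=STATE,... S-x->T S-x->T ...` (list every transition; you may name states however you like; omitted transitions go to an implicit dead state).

Track how much of `aba` has been matched so far: state q0 is no progress, q3 is the absorbing accept state reached once `aba` has occurred. Intermediate states record partial matches; on a mismatch, fall back to the longest reusable overlap.
4 states suffice.
        a   b  
>  q0   q1  q0 
   q1   q1  q2 
   q2   q3  q0 
 * q3   q3  q3 
(> = start, * = accepting)

start=q0 accept=q3 q0-a->q1 q0-b->q0 q1-a->q1 q1-b->q2 q2-a->q3 q2-b->q0 q3-a->q3 q3-b->q3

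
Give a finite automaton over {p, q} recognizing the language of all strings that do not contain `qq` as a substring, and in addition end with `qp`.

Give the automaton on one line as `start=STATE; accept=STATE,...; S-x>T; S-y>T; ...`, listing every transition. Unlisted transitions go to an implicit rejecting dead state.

start=s0; accept=s2; s0-p>s0; s0-q>s1; s1-p>s2; s1-q>s3; s2-p>s0; s2-q>s1; s3-p>s4; s3-q>s3; s4-p>s5; s4-q>s3; s5-p>s5; s5-q>s3

Handle the two conditions separately and then intersect. One (3 states) tracks partial matches of the forbidden pattern `qq`; the other (3 states) tracks how much of the suffix `qp` has currently been matched. Each combined state is a pair, one component from each; accept when both components accept.
        p   q  
>  s0   s0  s1 
   s1   s2  s3 
 * s2   s0  s1 
   s3   s4  s3 
   s4   s5  s3 
   s5   s5  s3 
(> = start, * = accepting)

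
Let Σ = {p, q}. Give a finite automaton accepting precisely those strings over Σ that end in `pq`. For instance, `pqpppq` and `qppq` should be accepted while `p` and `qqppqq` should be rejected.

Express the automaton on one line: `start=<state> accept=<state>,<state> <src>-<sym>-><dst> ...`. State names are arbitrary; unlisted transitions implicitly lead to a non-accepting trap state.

Let each state record the length of the longest suffix of the input read so far that is also a prefix of `pq`. B means the last symbol is `p`; C means the last 2 symbols are `pq`. Accept only at C, where the string currently ends in `pq`.
With 3 states:
       p  q 
>  A   B  A 
   B   B  C 
 * C   B  A 
(> = start, * = accepting)

start=A accept=C A-p->B A-q->A B-p->B B-q->C C-p->B C-q->A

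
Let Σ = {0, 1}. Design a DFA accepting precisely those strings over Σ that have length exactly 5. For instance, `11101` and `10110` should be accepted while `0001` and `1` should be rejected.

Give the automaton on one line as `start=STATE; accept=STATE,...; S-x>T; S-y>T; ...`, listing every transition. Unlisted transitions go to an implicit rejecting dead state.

start=A; accept=F; A-0>B; A-1>B; B-0>C; B-1>C; C-0>D; C-1>D; D-0>E; D-1>E; E-0>F; E-1>F; F-0>G; F-1>G; G-0>G; G-1>G

Count input length up to 6: every symbol moves from A toward G, which means 'more than 5' and absorbs. Accept from {F}.
       0  1 
>  A   B  B 
   B   C  C 
   C   D  D 
   D   E  E 
   E   F  F 
 * F   G  G 
   G   G  G 
(> = start, * = accepting)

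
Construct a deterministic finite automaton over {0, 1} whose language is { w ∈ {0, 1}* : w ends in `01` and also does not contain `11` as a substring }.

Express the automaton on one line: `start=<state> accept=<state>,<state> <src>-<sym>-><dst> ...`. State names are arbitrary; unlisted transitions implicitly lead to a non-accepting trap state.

start=q0 accept=q3 q0-0->q1 q0-1->q2 q1-0->q1 q1-1->q3 q2-0->q1 q2-1->q4 q3-0->q1 q3-1->q4 q4-0->q4 q4-1->q4

Run two small machines in parallel and take their product. One (3 states) tracks how much of the suffix `01` has currently been matched; the other (3 states) tracks partial matches of the forbidden pattern `11`. Each combined state is a pair, one component from each; accept when both components accept. Minimizing collapses redundant product states.
        0   1  
>  q0   q1  q2 
   q1   q1  q3 
   q2   q1  q4 
 * q3   q1  q4 
   q4   q4  q4 
(> = start, * = accepting)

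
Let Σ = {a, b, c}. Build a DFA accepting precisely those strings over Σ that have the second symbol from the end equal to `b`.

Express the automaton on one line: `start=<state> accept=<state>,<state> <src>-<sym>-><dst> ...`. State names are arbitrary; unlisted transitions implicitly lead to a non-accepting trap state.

start=s0 accept=s7,s8,s9 s0-a->s1 s0-b->s2 s0-c->s3 s1-a->s4 s1-b->s5 s1-c->s6 s2-a->s7 s2-b->s8 s2-c->s9 s3-a->s10 s3-b->s11 s3-c->s12 s4-a->s4 s4-b->s5 s4-c->s6 s5-a->s7 s5-b->s8 s5-c->s9 s6-a->s10 s6-b->s11 s6-c->s12 s7-a->s4 s7-b->s5 s7-c->s6 s8-a->s7 s8-b->s8 s8-c->s9 s9-a->s10 s9-b->s11 s9-c->s12 s10-a->s4 s10-b->s5 s10-c->s6 s11-a->s7 s11-b->s8 s11-c->s9 s12-a->s10 s12-b->s11 s12-c->s12

Because acceptance depends on a position counted from the end, the machine has to buffer the most recent 2 symbols. Make each state the string of the last up-to-2 symbols read; on input `x` shift the window left and append `x`. Accept when the buffered window has length 2 and begins with `b`.
A 13-state machine:
          a    b    c  
>  s0     s1   s2   s3 
   s1     s4   s5   s6 
   s2     s7   s8   s9 
   s3    s10  s11  s12 
   s4     s4   s5   s6 
   s5     s7   s8   s9 
   s6    s10  s11  s12 
 * s7     s4   s5   s6 
 * s8     s7   s8   s9 
 * s9    s10  s11  s12 
   s10    s4   s5   s6 
   s11    s7   s8   s9 
   s12   s10  s11  s12 
(> = start, * = accepting)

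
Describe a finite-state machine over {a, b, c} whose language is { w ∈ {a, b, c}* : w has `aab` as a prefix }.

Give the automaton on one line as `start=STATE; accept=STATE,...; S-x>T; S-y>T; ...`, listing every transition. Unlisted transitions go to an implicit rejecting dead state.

start=S0; accept=S3; S0-a>S1; S0-b>S4; S0-c>S4; S1-a>S2; S1-b>S4; S1-c>S4; S2-a>S4; S2-b>S3; S2-c>S4; S3-a>S3; S3-b>S3; S3-c>S3; S4-a>S4; S4-b>S4; S4-c>S4

Walk along `aab` while the input agrees: from S0 take `a` to S1, and so on. Any deviation drops to the rejecting sink S4. Once S3 is reached the prefix is confirmed and every continuation is accepted.
        a   b   c  
>  S0   S1  S4  S4 
   S1   S2  S4  S4 
   S2   S4  S3  S4 
 * S3   S3  S3  S3 
   S4   S4  S4  S4 
(> = start, * = accepting)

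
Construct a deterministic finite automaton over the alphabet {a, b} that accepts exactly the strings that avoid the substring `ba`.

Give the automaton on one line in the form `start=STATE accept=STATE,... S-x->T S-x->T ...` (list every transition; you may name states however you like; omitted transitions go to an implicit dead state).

This is the complement of 'contains `ba`'. Use the same substring-matching states — q0 through q2 holding how much of `ba` has just been matched — but flip the accepting set: everything except the trap q2 accepts.
A 3-state machine:
        a   b  
>* q0   q0  q1 
 * q1   q2  q1 
   q2   q2  q2 
(> = start, * = accepting)

start=q0 accept=q0,q1 q0-a->q0 q0-b->q1 q1-a->q2 q1-b->q1 q2-a->q2 q2-b->q2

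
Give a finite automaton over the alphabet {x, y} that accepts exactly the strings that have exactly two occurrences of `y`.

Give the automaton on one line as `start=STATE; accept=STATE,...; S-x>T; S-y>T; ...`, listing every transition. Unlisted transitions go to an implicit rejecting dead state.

start=s0; accept=s2; s0-x>s0; s0-y>s1; s1-x>s1; s1-y>s2; s2-x>s2; s2-y>s3; s3-x>s3; s3-y>s3

Only the number of `y`s matters, and only up to 3. Make a chain s0 → s1 → s2 → s3 advanced by each `y` (with s3 absorbing); every other symbol self-loops. The accepting set is {s2}.
With 4 states:
        x   y  
>  s0   s0  s1 
   s1   s1  s2 
 * s2   s2  s3 
   s3   s3  s3 
(> = start, * = accepting)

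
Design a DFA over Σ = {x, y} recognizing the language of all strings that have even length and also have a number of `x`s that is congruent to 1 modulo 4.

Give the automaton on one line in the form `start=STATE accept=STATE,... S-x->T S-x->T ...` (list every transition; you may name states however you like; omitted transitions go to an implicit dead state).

start=A accept=E A-x->B A-y->C B-x->D B-y->E C-x->E C-y->A D-x->F D-y->G E-x->G E-y->B F-x->A F-y->H G-x->H G-y->D H-x->C H-y->F

Run two small machines in parallel and take their product. The first has 2 states tracking the input length modulo 2; the second has 4 states tracking the count of `x`s modulo 4. A product state is a pair (one from each), accepting exactly when both do.
An 8-state machine:
       x  y 
>  A   B  C 
   B   D  E 
   C   E  A 
   D   F  G 
 * E   G  B 
   F   A  H 
   G   H  D 
   H   C  F 
(> = start, * = accepting)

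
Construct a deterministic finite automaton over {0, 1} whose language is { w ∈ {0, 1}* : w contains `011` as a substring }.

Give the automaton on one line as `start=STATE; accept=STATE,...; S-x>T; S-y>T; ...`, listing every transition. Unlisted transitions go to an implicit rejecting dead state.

Track how much of `011` has been matched so far: state q0 is no progress, q3 is the absorbing accept state reached once `011` has occurred. Intermediate states record partial matches; on a mismatch, fall back to the longest reusable overlap.
A 4-state machine:
        0   1  
>  q0   q1  q0 
   q1   q1  q2 
   q2   q1  q3 
 * q3   q3  q3 
(> = start, * = accepting)

start=q0; accept=q3; q0-0>q1; q0-1>q0; q1-0>q1; q1-1>q2; q2-0>q1; q2-1>q3; q3-0>q3; q3-1>q3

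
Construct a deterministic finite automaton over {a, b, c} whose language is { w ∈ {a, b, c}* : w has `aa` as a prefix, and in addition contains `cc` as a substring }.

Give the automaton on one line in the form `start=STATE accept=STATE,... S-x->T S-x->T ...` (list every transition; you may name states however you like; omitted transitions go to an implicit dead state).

start=q0 accept=q7 q0-a->q1 q0-b->q2 q0-c->q3 q1-a->q4 q1-b->q2 q1-c->q3 q2-a->q2 q2-b->q2 q2-c->q3 q3-a->q2 q3-b->q2 q3-c->q5 q4-a->q4 q4-b->q4 q4-c->q6 q5-a->q5 q5-b->q5 q5-c->q5 q6-a->q4 q6-b->q4 q6-c->q7 q7-a->q7 q7-b->q7 q7-c->q7

Handle the two conditions separately and then intersect. One (4 states) tracks whether the input so far still matches the prefix `aa`; the other (3 states) tracks whether and how much of `cc` has been seen. Each combined state is a pair, one component from each; accept when both components accept.
With 8 states:
        a   b   c  
>  q0   q1  q2  q3 
   q1   q4  q2  q3 
   q2   q2  q2  q3 
   q3   q2  q2  q5 
   q4   q4  q4  q6 
   q5   q5  q5  q5 
   q6   q4  q4  q7 
 * q7   q7  q7  q7 
(> = start, * = accepting)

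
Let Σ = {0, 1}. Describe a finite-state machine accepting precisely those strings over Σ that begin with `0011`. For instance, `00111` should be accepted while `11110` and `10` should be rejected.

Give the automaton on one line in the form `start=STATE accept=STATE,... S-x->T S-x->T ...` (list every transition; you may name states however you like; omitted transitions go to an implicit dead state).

start=q0 accept=q4 q0-0->q1 q0-1->q5 q1-0->q2 q1-1->q5 q2-0->q5 q2-1->q3 q3-0->q5 q3-1->q4 q4-0->q4 q4-1->q4 q5-0->q5 q5-1->q5

Check the first 4 symbols one by one: q0 through q3 record how many have matched `0011` so far; any wrong symbol goes to the dead state q5. After all 4 match we enter the accepting sink q4.
With 6 states:
        0   1  
>  q0   q1  q5 
   q1   q2  q5 
   q2   q5  q3 
   q3   q5  q4 
 * q4   q4  q4 
   q5   q5  q5 
(> = start, * = accepting)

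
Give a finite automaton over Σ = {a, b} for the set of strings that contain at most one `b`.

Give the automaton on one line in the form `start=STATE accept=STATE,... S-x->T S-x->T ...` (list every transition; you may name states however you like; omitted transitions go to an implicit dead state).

start=q0 accept=q0,q1 q0-a->q0 q0-b->q1 q1-a->q1 q1-b->q2 q2-a->q2 q2-b->q2

Count `b`s, saturating at 2: state q0 means no `b` yet, q1 means one `b` seen, q2 means more than one. Each `b` increments (capped at q2); other symbols loop. Accept from {q0, q1}.
3 states suffice.
        a   b  
>* q0   q0  q1 
 * q1   q1  q2 
   q2   q2  q2 
(> = start, * = accepting)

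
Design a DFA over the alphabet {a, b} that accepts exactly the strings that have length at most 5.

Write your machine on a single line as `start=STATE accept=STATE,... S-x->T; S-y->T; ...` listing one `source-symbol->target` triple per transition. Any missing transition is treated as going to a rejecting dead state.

We only need to distinguish lengths 0, 1, …, 5, and '>5'. Chain q0 → q1 → q2 → q3 → q4 → q5 → q6 on every symbol, with q6 looping. Accepting states: {q0, q1, q2, q3, q4, q5}.
With 7 states:
        a   b  
>* q0   q1  q1 
 * q1   q2  q2 
 * q2   q3  q3 
 * q3   q4  q4 
 * q4   q5  q5 
 * q5   q6  q6 
   q6   q6  q6 
(> = start, * = accepting)

start=q0; accept=q0,q1,q2,q3,q4,q5; q0-a->q1; q0-b->q1; q1-a->q2; q1-b->q2; q2-a->q3; q2-b->q3; q3-a->q4; q3-b->q4; q4-a->q5; q4-b->q5; q5-a->q6; q5-b->q6; q6-a->q6; q6-b->q6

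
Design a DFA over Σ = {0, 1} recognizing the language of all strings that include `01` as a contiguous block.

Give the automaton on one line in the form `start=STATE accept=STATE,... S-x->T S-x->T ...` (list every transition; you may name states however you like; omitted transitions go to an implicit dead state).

Track how much of `01` has been matched so far: state q0 is no progress, q2 is the absorbing accept state reached once `01` has occurred. Intermediate states record partial matches; on a mismatch, fall back to the longest reusable overlap.
3 states suffice.
        0   1  
>  q0   q1  q0 
   q1   q1  q2 
 * q2   q2  q2 
(> = start, * = accepting)

start=q0 accept=q2 q0-0->q1 q0-1->q0 q1-0->q1 q1-1->q2 q2-0->q2 q2-1->q2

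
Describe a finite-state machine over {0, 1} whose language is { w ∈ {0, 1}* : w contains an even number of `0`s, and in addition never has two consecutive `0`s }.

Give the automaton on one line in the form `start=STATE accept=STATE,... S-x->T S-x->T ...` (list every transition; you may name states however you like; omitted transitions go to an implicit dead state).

Handle the two conditions separately and then intersect. The first has 2 states tracking the count of `0`s modulo 2; the second has 3 states tracking partial matches of the forbidden pattern `00`. A product state is a pair (one from each), accepting exactly when both do. Minimizing collapses redundant product states.
A 5-state machine:
        0   1  
>* s0   s1  s0 
   s1   s2  s3 
   s2   s2  s2 
   s3   s4  s3 
 * s4   s2  s0 
(> = start, * = accepting)

start=s0 accept=s0,s4 s0-0->s1 s0-1->s0 s1-0->s2 s1-1->s3 s2-0->s2 s2-1->s2 s3-0->s4 s3-1->s3 s4-0->s2 s4-1->s0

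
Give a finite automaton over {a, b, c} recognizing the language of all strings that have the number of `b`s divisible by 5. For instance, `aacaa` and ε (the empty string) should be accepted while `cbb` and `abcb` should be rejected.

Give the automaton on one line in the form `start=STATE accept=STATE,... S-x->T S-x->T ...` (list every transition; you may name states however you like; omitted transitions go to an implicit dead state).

start=q0 accept=q0 q0-a->q0 q0-b->q1 q0-c->q0 q1-a->q1 q1-b->q2 q1-c->q1 q2-a->q2 q2-b->q3 q2-c->q2 q3-a->q3 q3-b->q4 q3-c->q3 q4-a->q4 q4-b->q0 q4-c->q4

The only thing that matters is how many `b`s have appeared, reduced mod 5. Use one state per residue: q0 for 0, …, q4 for 4. Reading `b` moves to the next residue; anything else stays put. q0 is accepting.
        a   b   c  
>* q0   q0  q1  q0 
   q1   q1  q2  q1 
   q2   q2  q3  q2 
   q3   q3  q4  q3 
   q4   q4  q0  q4 
(> = start, * = accepting)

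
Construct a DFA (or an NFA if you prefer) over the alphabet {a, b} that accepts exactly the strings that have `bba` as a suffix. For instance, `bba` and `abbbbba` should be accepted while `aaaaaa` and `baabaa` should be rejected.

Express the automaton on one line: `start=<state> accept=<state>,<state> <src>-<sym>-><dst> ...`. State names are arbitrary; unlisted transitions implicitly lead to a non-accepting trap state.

Let each state record the length of the longest suffix of the input read so far that is also a prefix of `bba`. s1 means the last symbol is `b`; s2 means the last 2 symbols are `bb`; s3 means the last 3 symbols are `bba`. Accept only at s3, where the string currently ends in `bba`.
With 4 states:
        a   b  
>  s0   s0  s1 
   s1   s0  s2 
   s2   s3  s2 
 * s3   s0  s1 
(> = start, * = accepting)

start=s0 accept=s3 s0-a->s0 s0-b->s1 s1-a->s0 s1-b->s2 s2-a->s3 s2-b->s2 s3-a->s0 s3-b->s1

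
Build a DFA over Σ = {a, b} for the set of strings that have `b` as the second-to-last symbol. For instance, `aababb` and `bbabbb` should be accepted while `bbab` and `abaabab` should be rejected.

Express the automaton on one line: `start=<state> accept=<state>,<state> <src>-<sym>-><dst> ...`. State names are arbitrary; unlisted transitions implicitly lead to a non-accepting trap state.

Because acceptance depends on a position counted from the end, the machine has to buffer the most recent 2 symbols. Make each state the string of the last up-to-2 symbols read; on input `x` shift the window left and append `x`. Accept when the buffered window has length 2 and begins with `b`.
7 states suffice.
        a   b  
>  q0   q1  q2 
   q1   q3  q4 
   q2   q5  q6 
   q3   q3  q4 
   q4   q5  q6 
 * q5   q3  q4 
 * q6   q5  q6 
(> = start, * = accepting)

start=q0 accept=q5,q6 q0-a->q1 q0-b->q2 q1-a->q3 q1-b->q4 q2-a->q5 q2-b->q6 q3-a->q3 q3-b->q4 q4-a->q5 q4-b->q6 q5-a->q3 q5-b->q4 q6-a->q5 q6-b->q6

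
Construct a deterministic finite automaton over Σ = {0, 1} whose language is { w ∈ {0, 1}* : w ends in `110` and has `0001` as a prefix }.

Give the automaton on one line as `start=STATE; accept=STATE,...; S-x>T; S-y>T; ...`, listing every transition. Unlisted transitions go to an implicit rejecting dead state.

Build one automaton per condition and run them in lockstep. The first has 4 states tracking how much of the suffix `110` has currently been matched; the second has 6 states tracking whether the input so far still matches the prefix `0001`. A product state is a pair (one from each), accepting exactly when both do.
With 12 states:
          0    1  
>  q0     q1   q2 
   q1     q3   q2 
   q2     q4   q5 
   q3     q6   q2 
   q4     q4   q2 
   q5     q7   q5 
   q6     q4   q8 
   q7     q4   q2 
   q8     q9  q10 
   q9     q9   q8 
   q10   q11  q10 
 * q11    q9   q8 
(> = start, * = accepting)

start=q0; accept=q11; q0-0>q1; q0-1>q2; q1-0>q3; q1-1>q2; q2-0>q4; q2-1>q5; q3-0>q6; q3-1>q2; q4-0>q4; q4-1>q2; q5-0>q7; q5-1>q5; q6-0>q4; q6-1>q8; q7-0>q4; q7-1>q2; q8-0>q9; q8-1>q10; q9-0>q9; q9-1>q8; q10-0>q11; q10-1>q10; q11-0>q9; q11-1>q8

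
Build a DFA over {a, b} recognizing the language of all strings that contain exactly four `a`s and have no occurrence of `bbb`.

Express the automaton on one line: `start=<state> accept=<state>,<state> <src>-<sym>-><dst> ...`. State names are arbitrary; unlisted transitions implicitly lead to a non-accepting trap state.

Build one automaton per condition and run them in lockstep. The first has 6 states tracking the count of `a`s, saturating at 5; the second has 4 states tracking partial matches of the forbidden pattern `bbb`. A product state is a pair (one from each), accepting exactly when both do. Equivalent product states are then merged.
A 16-state machine:
          a    b  
>  S0     S1   S2 
   S1     S3   S4 
   S2     S1   S5 
   S3     S6   S7 
   S4     S3   S8 
   S5     S1   S9 
   S6    S10  S11 
   S7     S6  S12 
   S8     S3   S9 
   S9     S9   S9 
 * S10    S9  S13 
   S11   S10  S14 
   S12    S6   S9 
 * S13    S9  S15 
   S14   S10   S9 
 * S15    S9   S9 
(> = start, * = accepting)

start=S0 accept=S10,S13,S15 S0-a->S1 S0-b->S2 S1-a->S3 S1-b->S4 S2-a->S1 S2-b->S5 S3-a->S6 S3-b->S7 S4-a->S3 S4-b->S8 S5-a->S1 S5-b->S9 S6-a->S10 S6-b->S11 S7-a->S6 S7-b->S12 S8-a->S3 S8-b->S9 S9-a->S9 S9-b->S9 S10-a->S9 S10-b->S13 S11-a->S10 S11-b->S14 S12-a->S6 S12-b->S9 S13-a->S9 S13-b->S15 S14-a->S10 S14-b->S9 S15-a->S9 S15-b->S9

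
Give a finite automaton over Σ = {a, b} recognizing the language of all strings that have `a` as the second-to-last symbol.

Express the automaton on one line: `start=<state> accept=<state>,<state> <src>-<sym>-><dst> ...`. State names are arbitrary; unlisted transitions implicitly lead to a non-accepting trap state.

Because acceptance depends on a position counted from the end, the machine has to buffer the most recent 2 symbols. Make each state the string of the last up-to-2 symbols read; on input `x` shift the window left and append `x`. Accept when the buffered window has length 2 and begins with `a`.
7 states suffice.
        a   b  
>  s0   s1  s2 
   s1   s3  s4 
   s2   s5  s6 
 * s3   s3  s4 
 * s4   s5  s6 
   s5   s3  s4 
   s6   s5  s6 
(> = start, * = accepting)

start=s0 accept=s3,s4 s0-a->s1 s0-b->s2 s1-a->s3 s1-b->s4 s2-a->s5 s2-b->s6 s3-a->s3 s3-b->s4 s4-a->s5 s4-b->s6 s5-a->s3 s5-b->s4 s6-a->s5 s6-b->s6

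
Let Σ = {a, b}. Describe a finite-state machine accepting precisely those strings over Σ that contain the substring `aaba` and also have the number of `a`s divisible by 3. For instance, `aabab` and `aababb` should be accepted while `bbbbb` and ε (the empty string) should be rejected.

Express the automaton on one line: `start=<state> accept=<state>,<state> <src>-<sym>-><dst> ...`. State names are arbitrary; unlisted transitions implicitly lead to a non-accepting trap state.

Run two small machines in parallel and take their product. One (5 states) tracks whether and how much of `aaba` has been seen; the other (3 states) tracks the count of `a`s modulo 3. Each combined state is a pair, one component from each; accept when both components accept.
          a    b  
>  q0     q1   q0 
   q1     q2   q3 
   q2     q4   q5 
   q3     q6   q3 
   q4     q7   q8 
   q5     q9  q10 
   q6     q4  q10 
   q7     q2  q11 
   q8    q12   q0 
 * q9    q12   q9 
   q10   q13  q10 
   q11   q14   q3 
   q12   q14  q12 
   q13    q7   q0 
   q14    q9  q14 
(> = start, * = accepting)

start=q0 accept=q9 q0-a->q1 q0-b->q0 q1-a->q2 q1-b->q3 q2-a->q4 q2-b->q5 q3-a->q6 q3-b->q3 q4-a->q7 q4-b->q8 q5-a->q9 q5-b->q10 q6-a->q4 q6-b->q10 q7-a->q2 q7-b->q11 q8-a->q12 q8-b->q0 q9-a->q12 q9-b->q9 q10-a->q13 q10-b->q10 q11-a->q14 q11-b->q3 q12-a->q14 q12-b->q12 q13-a->q7 q13-b->q0 q14-a->q9 q14-b->q14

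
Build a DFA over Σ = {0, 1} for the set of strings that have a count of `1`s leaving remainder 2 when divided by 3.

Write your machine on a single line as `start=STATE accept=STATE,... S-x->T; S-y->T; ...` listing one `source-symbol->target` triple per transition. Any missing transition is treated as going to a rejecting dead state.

start=q0; accept=q2; q0-0->q0; q0-1->q1; q1-0->q1; q1-1->q2; q2-0->q2; q2-1->q0

Keep the running count of `1`s modulo 3: each `1` advances along the cycle q0 → q1 → q2 → q0 while other symbols loop. Accept at q2.
With 3 states:
        0   1  
>  q0   q0  q1 
   q1   q1  q2 
 * q2   q2  q0 
(> = start, * = accepting)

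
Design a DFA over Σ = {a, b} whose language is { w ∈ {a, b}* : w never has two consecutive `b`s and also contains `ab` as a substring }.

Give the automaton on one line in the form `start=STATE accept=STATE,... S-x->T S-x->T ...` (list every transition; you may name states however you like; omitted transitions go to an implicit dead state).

Handle the two conditions separately and then intersect. The first has 3 states tracking partial matches of the forbidden pattern `bb`; the second has 3 states tracking whether and how much of `ab` has been seen. A product state is a pair (one from each), accepting exactly when both do.
        a   b  
>  s0   s1  s2 
   s1   s1  s3 
   s2   s1  s4 
 * s3   s5  s6 
   s4   s7  s4 
 * s5   s5  s3 
   s6   s6  s6 
   s7   s7  s6 
(> = start, * = accepting)

start=s0 accept=s3,s5 s0-a->s1 s0-b->s2 s1-a->s1 s1-b->s3 s2-a->s1 s2-b->s4 s3-a->s5 s3-b->s6 s4-a->s7 s4-b->s4 s5-a->s5 s5-b->s3 s6-a->s6 s6-b->s6 s7-a->s7 s7-b->s6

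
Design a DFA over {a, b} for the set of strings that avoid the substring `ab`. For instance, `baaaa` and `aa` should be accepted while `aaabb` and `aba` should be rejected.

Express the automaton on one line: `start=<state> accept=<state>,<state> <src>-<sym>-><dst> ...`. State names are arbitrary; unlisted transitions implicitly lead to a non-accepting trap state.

This is the complement of 'contains `ab`'. Use the same substring-matching states — q0 through q2 holding how much of `ab` has just been matched — but flip the accepting set: everything except the trap q2 accepts.
3 states suffice.
        a   b  
>* q0   q1  q0 
 * q1   q1  q2 
   q2   q2  q2 
(> = start, * = accepting)

start=q0 accept=q0,q1 q0-a->q1 q0-b->q0 q1-a->q1 q1-b->q2 q2-a->q2 q2-b->q2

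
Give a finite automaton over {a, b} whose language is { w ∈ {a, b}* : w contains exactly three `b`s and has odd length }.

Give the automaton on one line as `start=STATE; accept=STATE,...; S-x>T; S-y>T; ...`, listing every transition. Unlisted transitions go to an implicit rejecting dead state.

start=q0; accept=q6; q0-a>q1; q0-b>q2; q1-a>q0; q1-b>q3; q2-a>q3; q2-b>q4; q3-a>q2; q3-b>q5; q4-a>q5; q4-b>q6; q5-a>q4; q5-b>q7; q6-a>q7; q6-b>q8; q7-a>q6; q7-b>q8; q8-a>q8; q8-b>q8

Build one automaton per condition and run them in lockstep. The first has 5 states tracking the count of `b`s, saturating at 4; the second has 2 states tracking the input length modulo 2. A product state is a pair (one from each), accepting exactly when both do. Minimizing collapses redundant product states.
9 states suffice.
        a   b  
>  q0   q1  q2 
   q1   q0  q3 
   q2   q3  q4 
   q3   q2  q5 
   q4   q5  q6 
   q5   q4  q7 
 * q6   q7  q8 
   q7   q6  q8 
   q8   q8  q8 
(> = start, * = accepting)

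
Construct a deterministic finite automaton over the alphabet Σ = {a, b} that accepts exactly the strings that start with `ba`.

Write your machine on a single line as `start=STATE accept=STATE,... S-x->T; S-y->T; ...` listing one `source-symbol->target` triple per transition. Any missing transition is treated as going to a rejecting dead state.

start=s0; accept=s2; s0-a->s3; s0-b->s1; s1-a->s2; s1-b->s3; s2-a->s2; s2-b->s2; s3-a->s3; s3-b->s3

Walk along `ba` while the input agrees: from s0 take `b` to s1, and so on. Any deviation drops to the rejecting sink s3. Once s2 is reached the prefix is confirmed and every continuation is accepted.
With 4 states:
        a   b  
>  s0   s3  s1 
   s1   s2  s3 
 * s2   s2  s2 
   s3   s3  s3 
(> = start, * = accepting)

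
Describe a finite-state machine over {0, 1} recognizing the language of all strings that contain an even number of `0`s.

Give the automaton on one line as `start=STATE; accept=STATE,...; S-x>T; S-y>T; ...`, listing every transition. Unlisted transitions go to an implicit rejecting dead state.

start=S0; accept=S0; S0-0>S1; S0-1>S0; S1-0>S0; S1-1>S1

The only thing that matters is how many `0`s have appeared, reduced mod 2. Use one state per residue: S0 for 0, …, S1 for 1. Reading `0` moves to the next residue; anything else stays put. S0 is accepting.
A 2-state machine:
        0   1  
>* S0   S1  S0 
   S1   S0  S1 
(> = start, * = accepting)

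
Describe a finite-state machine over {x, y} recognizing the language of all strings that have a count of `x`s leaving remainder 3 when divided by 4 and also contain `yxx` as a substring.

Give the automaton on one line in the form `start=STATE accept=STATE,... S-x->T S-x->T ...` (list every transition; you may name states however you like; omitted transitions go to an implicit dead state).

start=s0 accept=s12 s0-x->s1 s0-y->s2 s1-x->s3 s1-y->s4 s2-x->s5 s2-y->s2 s3-x->s6 s3-y->s7 s4-x->s8 s4-y->s4 s5-x->s9 s5-y->s4 s6-x->s0 s6-y->s10 s7-x->s11 s7-y->s7 s8-x->s12 s8-y->s7 s9-x->s12 s9-y->s9 s10-x->s13 s10-y->s10 s11-x->s14 s11-y->s10 s12-x->s14 s12-y->s12 s13-x->s15 s13-y->s2 s14-x->s15 s14-y->s14 s15-x->s9 s15-y->s15

Build one automaton per condition and run them in lockstep. The first has 4 states tracking the count of `x`s modulo 4; the second has 4 states tracking whether and how much of `yxx` has been seen. A product state is a pair (one from each), accepting exactly when both do.
16 states suffice.
          x    y  
>  s0     s1   s2 
   s1     s3   s4 
   s2     s5   s2 
   s3     s6   s7 
   s4     s8   s4 
   s5     s9   s4 
   s6     s0  s10 
   s7    s11   s7 
   s8    s12   s7 
   s9    s12   s9 
   s10   s13  s10 
   s11   s14  s10 
 * s12   s14  s12 
   s13   s15   s2 
   s14   s15  s14 
   s15    s9  s15 
(> = start, * = accepting)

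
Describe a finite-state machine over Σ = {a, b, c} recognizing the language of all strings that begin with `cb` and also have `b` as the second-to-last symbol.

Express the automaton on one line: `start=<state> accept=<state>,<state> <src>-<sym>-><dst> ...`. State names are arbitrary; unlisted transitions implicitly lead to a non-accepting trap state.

Handle the two conditions separately and then intersect. The first has 4 states tracking whether the input so far still matches the prefix `cb`; the second has 13 states tracking the last 2 symbols read. A product state is a pair (one from each), accepting exactly when both do. After merging equivalent states the machine shrinks.
A 7-state machine:
        a   b   c  
>  s0   s1  s1  s2 
   s1   s1  s1  s1 
   s2   s1  s3  s1 
   s3   s4  s5  s4 
 * s4   s6  s3  s6 
 * s5   s4  s5  s4 
   s6   s6  s3  s6 
(> = start, * = accepting)

start=s0 accept=s4,s5 s0-a->s1 s0-b->s1 s0-c->s2 s1-a->s1 s1-b->s1 s1-c->s1 s2-a->s1 s2-b->s3 s2-c->s1 s3-a->s4 s3-b->s5 s3-c->s4 s4-a->s6 s4-b->s3 s4-c->s6 s5-a->s4 s5-b->s5 s5-c->s4 s6-a->s6 s6-b->s3 s6-c->s6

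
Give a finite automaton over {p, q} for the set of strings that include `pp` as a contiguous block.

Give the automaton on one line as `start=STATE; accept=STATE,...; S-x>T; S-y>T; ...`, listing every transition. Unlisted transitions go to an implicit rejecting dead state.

States S0..S1 record the length of the longest prefix of `pp` that matches the current input suffix. Reaching S2 means `pp` has been seen, and we stay there forever. Accept from S2.
3 states suffice.
        p   q  
>  S0   S1  S0 
   S1   S2  S0 
 * S2   S2  S2 
(> = start, * = accepting)

start=S0; accept=S2; S0-p>S1; S0-q>S0; S1-p>S2; S1-q>S0; S2-p>S2; S2-q>S2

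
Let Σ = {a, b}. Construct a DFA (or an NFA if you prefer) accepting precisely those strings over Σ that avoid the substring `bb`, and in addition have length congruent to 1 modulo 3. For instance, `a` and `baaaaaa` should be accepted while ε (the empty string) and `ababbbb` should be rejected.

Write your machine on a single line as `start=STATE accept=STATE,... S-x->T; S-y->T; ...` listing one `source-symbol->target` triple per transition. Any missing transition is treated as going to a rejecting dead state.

start=q0; accept=q1,q2; q0-a->q1; q0-b->q2; q1-a->q3; q1-b->q4; q2-a->q3; q2-b->q5; q3-a->q0; q3-b->q6; q4-a->q0; q4-b->q5; q5-a->q5; q5-b->q5; q6-a->q1; q6-b->q5

Build one automaton per condition and run them in lockstep. One (3 states) tracks partial matches of the forbidden pattern `bb`; the other (3 states) tracks the input length modulo 3. Each combined state is a pair, one component from each; accept when both components accept. Minimizing collapses redundant product states.
With 7 states:
        a   b  
>  q0   q1  q2 
 * q1   q3  q4 
 * q2   q3  q5 
   q3   q0  q6 
   q4   q0  q5 
   q5   q5  q5 
   q6   q1  q5 
(> = start, * = accepting)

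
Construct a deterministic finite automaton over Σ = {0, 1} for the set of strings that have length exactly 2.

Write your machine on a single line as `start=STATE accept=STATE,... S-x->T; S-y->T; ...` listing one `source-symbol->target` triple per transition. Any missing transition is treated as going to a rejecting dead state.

start=S0; accept=S2; S0-0->S1; S0-1->S1; S1-0->S2; S1-1->S2; S2-0->S3; S2-1->S3; S3-0->S3; S3-1->S3

We only need to distinguish lengths 0, 1, …, 2, and '>2'. Chain S0 → S1 → S2 → S3 on every symbol, with S3 looping. Accepting states: {S2}.
4 states suffice.
        0   1  
>  S0   S1  S1 
   S1   S2  S2 
 * S2   S3  S3 
   S3   S3  S3 
(> = start, * = accepting)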